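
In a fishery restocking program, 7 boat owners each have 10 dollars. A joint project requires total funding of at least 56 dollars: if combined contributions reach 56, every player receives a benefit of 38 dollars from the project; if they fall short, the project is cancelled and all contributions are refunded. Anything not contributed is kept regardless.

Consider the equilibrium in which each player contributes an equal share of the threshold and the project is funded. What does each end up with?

Equal share of the threshold: 56/7 = 8.
At this profile no one gains by cutting their contribution: any cut drops the total below 56, the project is cancelled, contributions are refunded, and the deviator ends with 10, which is less than 10 − 8 + 38 = 40. Contributing more than 8 just wastes the excess. So contributing exactly 8 is a best response.
Each player's payoff: 10 − 8 + 38 = 40.

40 dollars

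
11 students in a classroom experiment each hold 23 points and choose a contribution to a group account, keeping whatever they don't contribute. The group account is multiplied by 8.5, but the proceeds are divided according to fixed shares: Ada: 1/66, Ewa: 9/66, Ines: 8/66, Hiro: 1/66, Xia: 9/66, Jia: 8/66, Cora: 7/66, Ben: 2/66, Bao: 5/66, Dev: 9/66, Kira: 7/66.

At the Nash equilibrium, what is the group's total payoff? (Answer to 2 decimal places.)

1115.50 points

For player j, contributing a unit is worthwhile iff 8.5 × (j's share) ≥ 1, i.e. iff j's share is at least 0.1176.
Ewa, Ines, Xia, Jia and Dev are above the threshold, contributing 23 each; the remaining 6 contribute 0. Total contributed: 115.
The group account pays out 8.5 × 115 = 977.50 in total (split across the unequal shares, but the aggregate is all that matters for the group sum).
The 6 free-riders keep 23 each, adding 138. Group total = 138 + 977.50 = 1115.50.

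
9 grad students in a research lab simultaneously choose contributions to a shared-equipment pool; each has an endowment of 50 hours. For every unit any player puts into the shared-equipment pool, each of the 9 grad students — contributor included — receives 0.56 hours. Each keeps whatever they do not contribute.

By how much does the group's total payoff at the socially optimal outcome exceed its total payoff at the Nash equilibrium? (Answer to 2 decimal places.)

The private return per contributed unit is 0.56 < 1, so contributing 0 is dominant for every player. At the Nash equilibrium everyone keeps their 50, and the group total is 9 × 50 = 450.
Each contributed unit returns 5.040 to the group as a whole (0.56 to each of 9 players), which exceeds 1, so the social optimum is full contribution: group total = 5.040 × 450 = 2268.00.
Efficiency loss = 2268.00 − 450 = 1818.00.

1818.00 hours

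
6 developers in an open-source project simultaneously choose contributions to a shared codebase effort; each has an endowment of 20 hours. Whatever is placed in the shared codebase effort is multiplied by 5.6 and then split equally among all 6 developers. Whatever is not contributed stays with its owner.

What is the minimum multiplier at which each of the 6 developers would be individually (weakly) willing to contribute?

A contributed unit returns (multiplier)/6 to its contributor.
This reaches 1 exactly when the multiplier is 6.

6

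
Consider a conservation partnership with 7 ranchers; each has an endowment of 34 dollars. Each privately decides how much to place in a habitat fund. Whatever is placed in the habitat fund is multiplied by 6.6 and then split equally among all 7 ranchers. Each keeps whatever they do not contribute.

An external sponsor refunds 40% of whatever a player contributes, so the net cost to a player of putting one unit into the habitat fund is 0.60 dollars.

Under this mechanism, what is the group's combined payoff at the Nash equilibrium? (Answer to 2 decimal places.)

1666.00 dollars

Under the mechanism each unit contributed yields (6.6/7) / 0.60 = 1.5714 back to its contributor per unit of net cost, which exceeds 1, making full contribution the dominant choice for everyone.
So the Nash equilibrium is full contribution by all 7; the group earns 7 × (34 × 0.40 + 6.6 × 34) = 1666.00.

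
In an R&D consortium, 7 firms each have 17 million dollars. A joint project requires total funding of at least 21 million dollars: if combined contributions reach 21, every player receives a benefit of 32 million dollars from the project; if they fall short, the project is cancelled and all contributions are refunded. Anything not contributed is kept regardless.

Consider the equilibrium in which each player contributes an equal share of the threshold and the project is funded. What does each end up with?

46 million dollars

Equal share of the threshold: 21/7 = 3.
At this profile no one gains by cutting their contribution: any cut drops the total below 21, the project is cancelled, contributions are refunded, and the deviator ends with 17, which is less than 17 − 3 + 32 = 46. Contributing more than 3 just wastes the excess. So contributing exactly 3 is a best response.
Each player's payoff: 17 − 3 + 32 = 46.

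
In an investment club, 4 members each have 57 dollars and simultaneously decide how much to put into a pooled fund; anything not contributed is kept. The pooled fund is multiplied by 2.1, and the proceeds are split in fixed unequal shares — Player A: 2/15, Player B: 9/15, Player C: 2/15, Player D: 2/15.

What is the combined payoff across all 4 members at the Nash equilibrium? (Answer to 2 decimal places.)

Each unit j contributes comes back to j as 2.1 × (j's share), so j prefers to contribute only if that share exceeds 1/2.1 = 0.4762; otherwise keeping the unit dominates.
Player B alone (share 9/15) is above the threshold, contributing 57; the remaining 3 contribute 0. Total contributed: 57.
The pooled fund pays out 2.1 × 57 = 119.70 in total (split across the unequal shares, but the aggregate is all that matters for the group sum).
The 3 free-riders keep 57 each, adding 171. Group total = 171 + 119.70 = 290.70.

290.70 dollars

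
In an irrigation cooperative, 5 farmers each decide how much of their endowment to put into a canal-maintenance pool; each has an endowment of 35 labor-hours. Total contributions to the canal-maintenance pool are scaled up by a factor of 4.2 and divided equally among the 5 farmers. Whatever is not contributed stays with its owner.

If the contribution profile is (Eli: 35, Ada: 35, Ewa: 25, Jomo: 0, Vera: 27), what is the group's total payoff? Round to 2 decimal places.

Total contributed: 35 + 35 + 25 + 0 + 27 = 122; total kept: 5 × 35 − 122 = 53.
The canal-maintenance pool pays out 4.2 × 122 = 512.40 in aggregate.
Group total = 53 + 512.40 = 565.40.

565.40 labor-hours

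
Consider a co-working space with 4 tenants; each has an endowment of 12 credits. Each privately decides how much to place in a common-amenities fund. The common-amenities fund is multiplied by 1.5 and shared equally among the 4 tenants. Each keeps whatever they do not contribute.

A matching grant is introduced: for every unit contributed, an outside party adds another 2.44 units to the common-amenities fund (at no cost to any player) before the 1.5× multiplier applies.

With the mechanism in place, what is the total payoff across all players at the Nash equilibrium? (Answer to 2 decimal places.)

The effective private return per unit is now 1.5 × 3.44 / 4 = 1.2900 > 1, so every player's dominant strategy flips to full contribution.
So the Nash equilibrium is full contribution by all 4; the group earns 1.5 × 3.44 × 48 = 247.68.

247.68 credits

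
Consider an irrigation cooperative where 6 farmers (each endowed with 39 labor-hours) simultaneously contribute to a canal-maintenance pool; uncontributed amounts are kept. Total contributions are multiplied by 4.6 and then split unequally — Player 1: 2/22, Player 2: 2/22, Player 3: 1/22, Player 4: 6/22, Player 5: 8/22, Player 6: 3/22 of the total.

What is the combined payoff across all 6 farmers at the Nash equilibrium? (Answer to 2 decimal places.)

514.80 labor-hours

A player with share s gets back 4.6·s per unit contributed, so full contribution is dominant for anyone with s > 1/4.6 = 0.2174 and zero contribution is dominant for anyone below.
The shares above 0.2174 belong to Player 4 and Player 5, contributing 39 each; the remaining 4 contribute 0. Total contributed: 78.
The canal-maintenance pool pays out 4.6 × 78 = 358.80 in total (split across the unequal shares, but the aggregate is all that matters for the group sum).
The 4 free-riders keep 39 each, adding 156. Group total = 156 + 358.80 = 514.80.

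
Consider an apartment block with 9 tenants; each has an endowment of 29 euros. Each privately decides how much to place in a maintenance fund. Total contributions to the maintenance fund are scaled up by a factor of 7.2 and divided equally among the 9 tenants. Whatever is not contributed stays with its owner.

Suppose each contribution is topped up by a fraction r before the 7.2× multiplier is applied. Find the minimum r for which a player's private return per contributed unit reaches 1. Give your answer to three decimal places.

0.250

With matching at rate r, one contributed unit becomes (1 + r) in the maintenance fund and returns 7.2 × (1 + r) / 9 to the contributor.
Setting this equal to 1: 1 + r = 9/7.2 = 1.2500.
So the minimum matching rate is r = 1.2500 − 1 = 0.250.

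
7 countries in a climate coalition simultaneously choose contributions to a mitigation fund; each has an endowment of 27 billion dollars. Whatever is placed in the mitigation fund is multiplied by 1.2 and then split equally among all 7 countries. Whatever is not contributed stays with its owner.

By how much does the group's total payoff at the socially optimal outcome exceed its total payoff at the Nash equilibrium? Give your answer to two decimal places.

Each contributed unit returns 1.2/7 = 0.1714 to its contributor — below 1 — so contributing 0 is dominant for every player. At the Nash equilibrium everyone keeps their 27, and the group total is 7 × 27 = 189.
Each contributed unit returns 1.200 to the group as a whole (0.1714 to each of 7 players), which exceeds 1, so the social optimum is full contribution: group total = 1.200 × 189 = 226.80.
Efficiency loss = 226.80 − 189 = 37.80.

37.80 billion dollars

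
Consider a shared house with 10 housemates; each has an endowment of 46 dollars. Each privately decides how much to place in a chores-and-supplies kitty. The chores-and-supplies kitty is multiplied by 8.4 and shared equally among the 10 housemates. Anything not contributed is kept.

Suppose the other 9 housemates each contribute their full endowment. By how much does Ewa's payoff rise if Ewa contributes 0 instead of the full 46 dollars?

Switching from a contribution of 46 to 0 lets Ewa keep an extra 46 dollars, but lowers the chores-and-supplies kitty by 46, which costs Ewa their own share of that drop: 8.4/10 × 46 = 38.64.
Net gain = 46 − 38.64 = 7.36. The private return per contributed unit (0.8400) is below 1, so free-riding is indeed the best response regardless of what the others do.

7.36 dollars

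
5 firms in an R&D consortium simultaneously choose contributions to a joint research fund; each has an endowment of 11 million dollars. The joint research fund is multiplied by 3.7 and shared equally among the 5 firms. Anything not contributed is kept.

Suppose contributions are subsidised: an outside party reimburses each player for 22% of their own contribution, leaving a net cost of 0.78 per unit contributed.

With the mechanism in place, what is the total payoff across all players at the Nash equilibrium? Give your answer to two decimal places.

55.00 million dollars

The effective private return is (3.7/5) / 0.78 = 0.9487, which is still under 1, so the mechanism doesn't change anyone's dominant strategy: zero contribution.
Everyone keeps their endowment and the group total is 5 × 11 = 55.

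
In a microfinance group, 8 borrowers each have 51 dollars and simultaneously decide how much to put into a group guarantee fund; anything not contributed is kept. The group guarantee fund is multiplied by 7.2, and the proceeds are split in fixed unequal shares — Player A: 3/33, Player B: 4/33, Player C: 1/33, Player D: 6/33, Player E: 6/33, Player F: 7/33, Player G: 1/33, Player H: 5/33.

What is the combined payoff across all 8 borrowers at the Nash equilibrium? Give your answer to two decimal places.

1672.80 dollars

For player j, contributing a unit is worthwhile iff 7.2 × (j's share) ≥ 1, i.e. iff j's share is at least 0.1389.
The shares above 0.1389 belong to Player D, Player E, Player F and Player H, contributing 51 each; the remaining 4 contribute 0. Total contributed: 204.
The group guarantee fund pays out 7.2 × 204 = 1468.80 in total (split across the unequal shares, but the aggregate is all that matters for the group sum).
The 4 free-riders keep 51 each, adding 204. Group total = 204 + 1468.80 = 1672.80.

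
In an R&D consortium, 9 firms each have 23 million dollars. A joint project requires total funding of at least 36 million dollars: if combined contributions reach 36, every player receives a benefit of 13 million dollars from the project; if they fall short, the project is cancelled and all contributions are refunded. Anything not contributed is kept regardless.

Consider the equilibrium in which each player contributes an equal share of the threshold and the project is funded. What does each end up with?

Equal share of the threshold: 36/9 = 4.
At this profile no one gains by cutting their contribution: any cut drops the total below 36, the project is cancelled, contributions are refunded, and the deviator ends with 23, which is less than 23 − 4 + 13 = 32. Contributing more than 4 just wastes the excess. So contributing exactly 4 is a best response.
Each player's payoff: 23 − 4 + 13 = 32.

32 million dollars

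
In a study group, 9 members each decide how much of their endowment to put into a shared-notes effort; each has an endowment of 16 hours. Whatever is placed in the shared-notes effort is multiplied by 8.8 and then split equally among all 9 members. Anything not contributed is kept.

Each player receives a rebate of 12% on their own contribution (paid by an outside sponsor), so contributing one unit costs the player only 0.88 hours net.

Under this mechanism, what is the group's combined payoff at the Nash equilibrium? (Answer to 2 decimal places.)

With the mechanism, a contributed unit returns (8.8/9) / 0.88 = 1.1111 per unit of net cost to the contributor — now above 1 — so contributing fully is weakly dominant for every player.
So the Nash equilibrium is full contribution by all 9; the group earns 9 × (16 × 0.12 + 8.8 × 16) = 1284.48.

1284.48 hours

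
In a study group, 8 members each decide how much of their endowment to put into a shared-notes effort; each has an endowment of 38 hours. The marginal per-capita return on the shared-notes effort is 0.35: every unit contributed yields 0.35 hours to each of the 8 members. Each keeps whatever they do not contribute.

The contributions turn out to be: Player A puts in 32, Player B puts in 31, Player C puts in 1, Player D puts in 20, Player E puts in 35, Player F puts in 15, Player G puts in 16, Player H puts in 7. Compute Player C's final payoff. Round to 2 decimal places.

Total contributed: 32 + 31 + 1 + 20 + 35 + 15 + 16 + 7 = 157.
Each receives 0.35 × 157 = 54.95 from the shared-notes effort.
Player C keeps 38 − 1 = 37, so Player C's payoff is 37 + 54.95 = 91.95.

91.95 hours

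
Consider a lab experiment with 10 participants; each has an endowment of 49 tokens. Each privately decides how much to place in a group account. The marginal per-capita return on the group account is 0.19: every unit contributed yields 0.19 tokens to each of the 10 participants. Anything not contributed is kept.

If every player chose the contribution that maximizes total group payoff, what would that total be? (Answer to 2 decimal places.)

931.00 tokens

Each contributed unit returns 1.900 to the group as a whole (0.19 to each of 10 players), which exceeds 1, so the social optimum is full contribution: group total = 1.900 × 490 = 931.00.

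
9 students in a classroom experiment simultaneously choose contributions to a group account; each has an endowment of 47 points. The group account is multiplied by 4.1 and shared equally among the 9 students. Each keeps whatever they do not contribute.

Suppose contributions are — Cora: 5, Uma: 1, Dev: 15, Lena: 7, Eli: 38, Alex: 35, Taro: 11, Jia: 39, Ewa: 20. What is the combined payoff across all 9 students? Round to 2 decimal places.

Total contributed: 5 + 1 + 15 + 7 + 38 + 35 + 11 + 39 + 20 = 171; total kept: 9 × 47 − 171 = 252.
The group account pays out 4.1 × 171 = 701.10 in aggregate.
Group total = 252 + 701.10 = 953.10.

953.10 points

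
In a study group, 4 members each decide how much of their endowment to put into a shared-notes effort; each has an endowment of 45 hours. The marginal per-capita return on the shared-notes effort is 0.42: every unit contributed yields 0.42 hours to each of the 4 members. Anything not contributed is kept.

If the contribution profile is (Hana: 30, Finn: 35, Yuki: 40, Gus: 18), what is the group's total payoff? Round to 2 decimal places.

263.64 hours

Total contributed: 30 + 35 + 40 + 18 = 123; total kept: 4 × 45 − 123 = 57.
The shared-notes effort pays out 0.42 × 4 × 123 = 206.64 in aggregate.
Group total = 57 + 206.64 = 263.64.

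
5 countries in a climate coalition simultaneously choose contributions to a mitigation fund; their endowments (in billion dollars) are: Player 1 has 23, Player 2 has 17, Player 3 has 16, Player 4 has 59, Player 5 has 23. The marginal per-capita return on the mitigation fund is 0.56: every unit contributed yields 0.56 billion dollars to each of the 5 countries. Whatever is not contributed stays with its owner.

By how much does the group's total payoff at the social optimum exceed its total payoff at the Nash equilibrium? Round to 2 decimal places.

248.40 billion dollars

The private return per contributed unit is 0.56 < 1 for everyone, so the Nash equilibrium is zero contribution and the group total is Σ E_j = 23 + 17 + 16 + 59 + 23 = 138.
Each contributed unit returns 2.800 to the group, so the social optimum is full contribution by everyone: group total = 2.800 × 138 = 386.40.
Efficiency loss = (2.800 − 1) × 138 = 248.40.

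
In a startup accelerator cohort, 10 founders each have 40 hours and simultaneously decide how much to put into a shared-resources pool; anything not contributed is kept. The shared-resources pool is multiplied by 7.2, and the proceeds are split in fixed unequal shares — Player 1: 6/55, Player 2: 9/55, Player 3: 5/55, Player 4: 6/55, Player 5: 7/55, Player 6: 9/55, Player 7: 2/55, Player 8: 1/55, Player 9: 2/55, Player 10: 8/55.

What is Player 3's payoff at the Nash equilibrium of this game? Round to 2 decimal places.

118.55 hours

For player j, contributing a unit is worthwhile iff 7.2 × (j's share) ≥ 1, i.e. iff j's share is at least 0.1389.
Player 2, Player 6 and Player 10 clear that bar, contributing 40 each; the remaining 7 contribute 0. Total contributed: 120.
Player 3 keeps 40 and receives 7.2 × 120 × 5/55 = 78.55 from the shared-resources pool, for a payoff of 118.55.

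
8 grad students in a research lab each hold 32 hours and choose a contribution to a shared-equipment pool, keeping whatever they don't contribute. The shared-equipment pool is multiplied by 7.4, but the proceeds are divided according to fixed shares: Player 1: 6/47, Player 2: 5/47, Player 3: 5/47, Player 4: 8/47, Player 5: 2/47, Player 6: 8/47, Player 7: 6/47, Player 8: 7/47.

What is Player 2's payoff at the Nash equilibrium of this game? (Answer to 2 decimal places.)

107.57 hours

Player j's private return per contributed unit is 7.4 × (j's share). Contributing is weakly dominant for j when that share is at least 1/7.4 = 0.1351, and contributing 0 is dominant otherwise.
Player 4, Player 6 and Player 8 clear that bar, contributing 32 each; the remaining 5 contribute 0. Total contributed: 96.
Player 2 keeps 32 and receives 7.4 × 96 × 5/47 = 75.57 from the shared-equipment pool, for a payoff of 107.57.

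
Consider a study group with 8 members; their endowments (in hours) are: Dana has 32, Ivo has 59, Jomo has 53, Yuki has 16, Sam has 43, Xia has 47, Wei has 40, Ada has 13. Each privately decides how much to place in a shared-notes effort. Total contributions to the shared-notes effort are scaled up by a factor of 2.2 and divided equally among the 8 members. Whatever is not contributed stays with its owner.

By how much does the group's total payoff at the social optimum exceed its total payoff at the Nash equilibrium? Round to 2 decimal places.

363.60 hours

The private return per contributed unit is 2.2/8 = 0.2750 < 1 for every player regardless of endowment, so the Nash equilibrium is zero contribution and the group total is Σ E_j = 32 + 59 + 53 + 16 + 43 + 47 + 40 + 13 = 303.
Each contributed unit returns 2.200 to the group, so the social optimum is full contribution by everyone: group total = 2.200 × 303 = 666.60.
Efficiency loss = (2.200 − 1) × 303 = 363.60.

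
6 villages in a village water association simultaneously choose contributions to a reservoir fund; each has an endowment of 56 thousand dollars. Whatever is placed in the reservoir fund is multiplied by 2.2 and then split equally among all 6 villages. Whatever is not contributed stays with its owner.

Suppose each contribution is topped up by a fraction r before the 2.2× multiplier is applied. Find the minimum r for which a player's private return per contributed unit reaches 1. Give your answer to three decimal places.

With matching at rate r, one contributed unit becomes (1 + r) in the reservoir fund and returns 2.2 × (1 + r) / 6 to the contributor.
Setting this equal to 1: 1 + r = 6/2.2 = 2.7273.
So the minimum matching rate is r = 2.7273 − 1 = 1.727.

1.727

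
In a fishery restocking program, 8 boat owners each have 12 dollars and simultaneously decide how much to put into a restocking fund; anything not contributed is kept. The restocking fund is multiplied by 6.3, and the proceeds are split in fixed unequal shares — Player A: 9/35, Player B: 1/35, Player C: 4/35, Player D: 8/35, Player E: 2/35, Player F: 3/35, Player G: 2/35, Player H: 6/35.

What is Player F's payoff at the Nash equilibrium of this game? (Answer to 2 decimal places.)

Each unit j contributes comes back to j as 6.3 × (j's share), so j prefers to contribute only if that share exceeds 1/6.3 = 0.1587; otherwise keeping the unit dominates.
Player A, Player D and Player H are above the threshold, contributing 12 each; the remaining 5 contribute 0. Total contributed: 36.
Player F keeps 12 and receives 6.3 × 36 × 3/35 = 19.44 from the restocking fund, for a payoff of 31.44.

31.44 dollars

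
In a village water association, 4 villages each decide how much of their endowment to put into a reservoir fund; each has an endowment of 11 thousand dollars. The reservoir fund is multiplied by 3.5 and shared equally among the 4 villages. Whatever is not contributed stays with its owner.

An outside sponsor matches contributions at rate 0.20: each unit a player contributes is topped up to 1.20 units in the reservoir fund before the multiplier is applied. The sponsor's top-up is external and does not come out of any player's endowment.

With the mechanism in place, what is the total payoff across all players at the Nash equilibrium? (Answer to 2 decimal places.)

184.80 thousand dollars

Under the mechanism each unit contributed yields 3.5 × 1.20 / 4 = 1.0500 back to its contributor per unit of net cost, which exceeds 1, making full contribution the dominant choice for everyone.
So the Nash equilibrium is full contribution by all 4; the group earns 3.5 × 1.20 × 44 = 184.80.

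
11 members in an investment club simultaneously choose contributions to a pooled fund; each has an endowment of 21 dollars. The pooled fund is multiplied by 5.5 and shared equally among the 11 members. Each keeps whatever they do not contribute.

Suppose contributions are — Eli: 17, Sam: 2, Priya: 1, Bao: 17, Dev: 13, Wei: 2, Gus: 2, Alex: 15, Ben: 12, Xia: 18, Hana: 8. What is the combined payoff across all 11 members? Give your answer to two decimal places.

Total contributed: 17 + 2 + 1 + 17 + 13 + 2 + 2 + 15 + 12 + 18 + 8 = 107; total kept: 11 × 21 − 107 = 124.
The pooled fund pays out 5.5 × 107 = 588.50 in aggregate.
Group total = 124 + 588.50 = 712.50.

712.50 dollars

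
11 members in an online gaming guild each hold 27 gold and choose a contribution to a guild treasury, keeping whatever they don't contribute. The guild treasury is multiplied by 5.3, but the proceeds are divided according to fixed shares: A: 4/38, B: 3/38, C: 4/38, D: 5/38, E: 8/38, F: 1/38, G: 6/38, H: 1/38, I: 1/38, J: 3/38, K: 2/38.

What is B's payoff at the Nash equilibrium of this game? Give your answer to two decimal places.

38.30 gold

Player j's private return per contributed unit is 5.3 × (j's share). Contributing is weakly dominant for j when that share is at least 1/5.3 = 0.1887, and contributing 0 is dominant otherwise.
E alone (share 8/38) is above the threshold, contributing 27; the remaining 10 contribute 0. Total contributed: 27.
B keeps 27 and receives 5.3 × 27 × 3/38 = 11.30 from the guild treasury, for a payoff of 38.30.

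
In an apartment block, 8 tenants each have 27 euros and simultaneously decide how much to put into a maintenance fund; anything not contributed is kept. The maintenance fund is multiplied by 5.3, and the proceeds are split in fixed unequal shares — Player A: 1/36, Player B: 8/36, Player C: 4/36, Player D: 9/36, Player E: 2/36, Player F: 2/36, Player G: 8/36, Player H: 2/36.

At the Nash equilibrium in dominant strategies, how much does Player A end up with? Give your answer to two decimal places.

38.93 euros

For player j, contributing a unit is worthwhile iff 5.3 × (j's share) ≥ 1, i.e. iff j's share is at least 0.1887.
The shares above 0.1887 belong to Player B, Player D and Player G, contributing 27 each; the remaining 5 contribute 0. Total contributed: 81.
Player A keeps 27 and receives 5.3 × 81 × 1/36 = 11.93 from the maintenance fund, for a payoff of 38.93.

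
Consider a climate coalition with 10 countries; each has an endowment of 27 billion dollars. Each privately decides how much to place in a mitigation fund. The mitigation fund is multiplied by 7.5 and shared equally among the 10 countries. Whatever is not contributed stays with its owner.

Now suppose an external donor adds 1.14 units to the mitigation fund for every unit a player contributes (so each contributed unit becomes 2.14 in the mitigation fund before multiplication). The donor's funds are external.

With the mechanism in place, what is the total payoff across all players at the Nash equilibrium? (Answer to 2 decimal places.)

4333.50 billion dollars

With the mechanism, a contributed unit returns 7.5 × 2.14 / 10 = 1.6050 per unit of net cost to the contributor — now above 1 — so contributing fully is weakly dominant for every player.
At the Nash equilibrium everyone contributes 27. Group total payoff = 7.5 × 2.14 × 270 = 4333.50.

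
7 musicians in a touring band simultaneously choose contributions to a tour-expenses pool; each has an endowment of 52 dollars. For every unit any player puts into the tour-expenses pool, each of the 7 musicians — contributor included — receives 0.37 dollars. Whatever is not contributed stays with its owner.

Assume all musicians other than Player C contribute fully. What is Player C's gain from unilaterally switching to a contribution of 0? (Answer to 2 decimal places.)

Switching from a contribution of 52 to 0 lets Player C keep an extra 52 dollars, but lowers the tour-expenses pool by 52, which costs Player C their own share of that drop: 0.37 × 52 = 19.24.
Net gain = 52 − 19.24 = 32.76. The private return per contributed unit (0.37) is below 1, so free-riding is indeed the best response regardless of what the others do.

32.76 dollars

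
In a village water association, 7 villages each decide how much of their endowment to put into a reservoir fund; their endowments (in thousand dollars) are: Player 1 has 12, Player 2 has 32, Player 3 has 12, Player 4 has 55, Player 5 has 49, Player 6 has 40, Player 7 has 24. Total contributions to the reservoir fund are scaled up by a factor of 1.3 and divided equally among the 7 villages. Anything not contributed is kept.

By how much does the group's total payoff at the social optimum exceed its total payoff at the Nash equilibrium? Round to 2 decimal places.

The private return per contributed unit is 1.3/7 = 0.1857 < 1 for every player regardless of endowment, so the Nash equilibrium is zero contribution and the group total is Σ E_j = 12 + 32 + 12 + 55 + 49 + 40 + 24 = 224.
Each contributed unit returns 1.300 to the group, so the social optimum is full contribution by everyone: group total = 1.300 × 224 = 291.20.
Efficiency loss = (1.300 − 1) × 224 = 67.20.

67.20 thousand dollars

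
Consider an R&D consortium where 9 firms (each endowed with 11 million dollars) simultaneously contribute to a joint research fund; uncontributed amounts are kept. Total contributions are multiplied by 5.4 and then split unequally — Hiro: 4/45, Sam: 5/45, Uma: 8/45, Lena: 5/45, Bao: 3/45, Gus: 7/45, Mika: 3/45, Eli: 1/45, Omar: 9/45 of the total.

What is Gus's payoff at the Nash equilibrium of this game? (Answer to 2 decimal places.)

20.24 million dollars

Each unit j contributes comes back to j as 5.4 × (j's share), so j prefers to contribute only if that share exceeds 1/5.4 = 0.1852; otherwise keeping the unit dominates.
Omar alone (share 9/45) is above the threshold, contributing 11; the remaining 8 contribute 0. Total contributed: 11.
Gus keeps 11 and receives 5.4 × 11 × 7/45 = 9.24 from the joint research fund, for a payoff of 20.24.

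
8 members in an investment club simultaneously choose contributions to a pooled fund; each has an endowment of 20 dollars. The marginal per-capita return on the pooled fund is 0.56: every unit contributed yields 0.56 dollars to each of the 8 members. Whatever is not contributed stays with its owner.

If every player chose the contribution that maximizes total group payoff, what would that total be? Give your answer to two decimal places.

716.80 dollars

Each contributed unit returns 4.480 to the group as a whole (0.56 to each of 8 players), which exceeds 1, so the social optimum is full contribution: group total = 4.480 × 160 = 716.80.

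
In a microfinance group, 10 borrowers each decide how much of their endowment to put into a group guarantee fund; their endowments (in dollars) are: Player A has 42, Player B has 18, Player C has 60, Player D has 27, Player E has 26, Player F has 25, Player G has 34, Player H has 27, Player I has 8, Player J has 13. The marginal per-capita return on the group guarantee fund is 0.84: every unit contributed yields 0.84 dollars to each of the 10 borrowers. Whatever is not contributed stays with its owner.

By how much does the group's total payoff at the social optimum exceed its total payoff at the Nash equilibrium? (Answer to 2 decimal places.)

2072.00 dollars

The private return per contributed unit is 0.84 < 1 for everyone, so the Nash equilibrium is zero contribution and the group total is Σ E_j = 42 + 18 + 60 + 27 + 26 + 25 + 34 + 27 + 8 + 13 = 280.
Each contributed unit returns 8.400 to the group, so the social optimum is full contribution by everyone: group total = 8.400 × 280 = 2352.00.
Efficiency loss = (8.400 − 1) × 280 = 2072.00.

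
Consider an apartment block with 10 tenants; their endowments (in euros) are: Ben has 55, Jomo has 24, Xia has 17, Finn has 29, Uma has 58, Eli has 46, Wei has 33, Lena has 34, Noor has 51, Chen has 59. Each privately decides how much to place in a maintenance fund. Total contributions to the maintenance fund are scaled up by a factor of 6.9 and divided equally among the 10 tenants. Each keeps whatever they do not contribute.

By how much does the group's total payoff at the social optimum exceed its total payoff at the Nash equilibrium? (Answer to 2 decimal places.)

The private return per contributed unit is 6.9/10 = 0.6900 < 1 for every player regardless of endowment, so the Nash equilibrium is zero contribution and the group total is Σ E_j = 55 + 24 + 17 + 29 + 58 + 46 + 33 + 34 + 51 + 59 = 406.
Each contributed unit returns 6.900 to the group, so the social optimum is full contribution by everyone: group total = 6.900 × 406 = 2801.40.
Efficiency loss = (6.900 − 1) × 406 = 2395.40.

2395.40 euros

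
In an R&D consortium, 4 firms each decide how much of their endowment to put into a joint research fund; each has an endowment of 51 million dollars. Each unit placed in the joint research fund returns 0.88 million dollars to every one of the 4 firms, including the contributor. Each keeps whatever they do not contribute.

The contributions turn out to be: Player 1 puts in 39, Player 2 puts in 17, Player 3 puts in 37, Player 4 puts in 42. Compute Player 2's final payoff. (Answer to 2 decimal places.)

Total contributed: 39 + 17 + 37 + 42 = 135.
Each receives 0.88 × 135 = 118.80 from the joint research fund.
Player 2 keeps 51 − 17 = 34, so Player 2's payoff is 34 + 118.80 = 152.80.

152.80 million dollars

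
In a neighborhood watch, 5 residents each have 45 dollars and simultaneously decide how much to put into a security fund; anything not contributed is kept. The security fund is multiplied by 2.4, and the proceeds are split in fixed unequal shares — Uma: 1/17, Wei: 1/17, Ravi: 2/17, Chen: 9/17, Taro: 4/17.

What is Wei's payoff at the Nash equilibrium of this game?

51.35 dollars

For player j, contributing a unit is worthwhile iff 2.4 × (j's share) ≥ 1, i.e. iff j's share is at least 0.4167.
Only Chen (9/17) clears that bar, contributing 45; the remaining 4 contribute 0. Total contributed: 45.
Wei keeps 45 and receives 2.4 × 45 × 1/17 = 6.35 from the security fund, for a payoff of 51.35.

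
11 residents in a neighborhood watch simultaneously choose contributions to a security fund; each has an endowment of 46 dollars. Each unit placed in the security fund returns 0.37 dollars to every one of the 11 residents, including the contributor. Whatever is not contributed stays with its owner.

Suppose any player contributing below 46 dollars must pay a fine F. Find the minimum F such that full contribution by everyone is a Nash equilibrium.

28.98 dollars

Given the others contribute fully, the best deviation is to contribute 0 (any partial contribution still incurs the fine and gives up units whose private return 0.37 is below 1).
Deviating from 46 to 0 saves 46 dollars but forfeits the deviator's share of the drop in the security fund: 0.37 × 46 = 17.02.
So the deviation gain is 46 − 17.02 = 28.98, and the fine must be at least 28.98 dollars to wipe it out.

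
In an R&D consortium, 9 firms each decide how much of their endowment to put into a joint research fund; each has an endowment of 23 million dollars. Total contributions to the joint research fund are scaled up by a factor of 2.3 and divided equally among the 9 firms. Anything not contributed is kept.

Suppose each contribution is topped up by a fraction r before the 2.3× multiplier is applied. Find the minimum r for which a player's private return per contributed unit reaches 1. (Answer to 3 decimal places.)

2.913

With matching at rate r, one contributed unit becomes (1 + r) in the joint research fund and returns 2.3 × (1 + r) / 9 to the contributor.
Setting this equal to 1: 1 + r = 9/2.3 = 3.9130.
So the minimum matching rate is r = 3.9130 − 1 = 2.913.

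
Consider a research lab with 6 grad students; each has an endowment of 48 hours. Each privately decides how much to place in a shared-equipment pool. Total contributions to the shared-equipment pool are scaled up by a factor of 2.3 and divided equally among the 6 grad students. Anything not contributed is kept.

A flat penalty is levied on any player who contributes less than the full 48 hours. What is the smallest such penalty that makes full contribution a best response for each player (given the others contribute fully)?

29.60 hours

Given the others contribute fully, the best deviation is to contribute 0 (any partial contribution still incurs the fine and gives up units whose private return 0.3833 is below 1).
Deviating from 48 to 0 saves 48 hours but forfeits the deviator's share of the drop in the shared-equipment pool: 2.3/6 × 48 = 18.40.
So the deviation gain is 48 − 18.40 = 29.60, and the fine must be at least 29.60 hours to wipe it out.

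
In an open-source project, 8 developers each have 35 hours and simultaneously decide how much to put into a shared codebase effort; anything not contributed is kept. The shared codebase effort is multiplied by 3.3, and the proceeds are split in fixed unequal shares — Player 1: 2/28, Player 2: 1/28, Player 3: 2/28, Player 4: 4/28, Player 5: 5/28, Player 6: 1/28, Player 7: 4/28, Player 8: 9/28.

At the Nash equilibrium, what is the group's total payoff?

360.50 hours

Each unit j contributes comes back to j as 3.3 × (j's share), so j prefers to contribute only if that share exceeds 1/3.3 = 0.3030; otherwise keeping the unit dominates.
The only share above 0.3030 is Player 8's 9/28, contributing 35; the remaining 7 contribute 0. Total contributed: 35.
The shared codebase effort pays out 3.3 × 35 = 115.50 in total (split across the unequal shares, but the aggregate is all that matters for the group sum).
The 7 free-riders keep 35 each, adding 245. Group total = 245 + 115.50 = 360.50.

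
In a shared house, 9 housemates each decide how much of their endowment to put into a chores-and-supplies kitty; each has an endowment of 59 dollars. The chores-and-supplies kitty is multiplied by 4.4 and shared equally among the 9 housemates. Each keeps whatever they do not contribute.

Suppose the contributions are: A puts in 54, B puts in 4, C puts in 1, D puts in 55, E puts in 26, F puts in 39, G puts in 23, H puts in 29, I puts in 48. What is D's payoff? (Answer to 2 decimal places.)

140.40 dollars

Total contributed: 54 + 4 + 1 + 55 + 26 + 39 + 23 + 29 + 48 = 279.
Each receives 4.4 × 279 / 9 = 136.40 from the chores-and-supplies kitty.
D keeps 59 − 55 = 4, so D's payoff is 4 + 136.40 = 140.40.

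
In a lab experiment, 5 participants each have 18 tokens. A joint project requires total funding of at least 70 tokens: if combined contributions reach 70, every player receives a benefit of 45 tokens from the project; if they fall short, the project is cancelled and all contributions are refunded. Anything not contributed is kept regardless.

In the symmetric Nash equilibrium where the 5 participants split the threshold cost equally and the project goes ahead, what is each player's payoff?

49 tokens

Equal share of the threshold: 70/5 = 14.
At this profile no one gains by cutting their contribution: any cut drops the total below 70, the project is cancelled, contributions are refunded, and the deviator ends with 18, which is less than 18 − 14 + 45 = 49. Contributing more than 14 just wastes the excess. So contributing exactly 14 is a best response.
Each player's payoff: 18 − 14 + 45 = 49.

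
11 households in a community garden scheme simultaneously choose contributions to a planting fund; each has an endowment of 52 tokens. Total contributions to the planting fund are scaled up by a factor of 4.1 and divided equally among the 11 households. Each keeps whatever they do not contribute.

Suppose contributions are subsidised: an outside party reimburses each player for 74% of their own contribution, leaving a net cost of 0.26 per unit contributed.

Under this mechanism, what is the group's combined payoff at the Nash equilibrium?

2768.48 tokens

With the mechanism, a contributed unit returns (4.1/11) / 0.26 = 1.4336 per unit of net cost to the contributor — now above 1 — so contributing fully is weakly dominant for every player.
At the Nash equilibrium everyone contributes 52. Group total payoff = 11 × (52 × 0.74 + 4.1 × 52) = 2768.48.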